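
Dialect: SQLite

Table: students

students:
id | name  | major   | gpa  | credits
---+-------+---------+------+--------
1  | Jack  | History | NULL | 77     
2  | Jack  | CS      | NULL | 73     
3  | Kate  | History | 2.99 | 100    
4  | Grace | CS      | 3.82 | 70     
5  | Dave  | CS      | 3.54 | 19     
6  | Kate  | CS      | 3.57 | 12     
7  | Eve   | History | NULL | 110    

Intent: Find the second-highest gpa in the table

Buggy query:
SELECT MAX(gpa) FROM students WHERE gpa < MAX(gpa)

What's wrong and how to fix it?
Bug: MAX(gpa) on the right of the comparison is an aggregate-in-WHERE error

Fix: Compute the overall MAX in a subquery, then take MAX of rows below it

Corrected query:
SELECT MAX(gpa) FROM students WHERE gpa < (SELECT MAX(gpa) FROM students)

Result:
MAX(gpa)
--------
3.57    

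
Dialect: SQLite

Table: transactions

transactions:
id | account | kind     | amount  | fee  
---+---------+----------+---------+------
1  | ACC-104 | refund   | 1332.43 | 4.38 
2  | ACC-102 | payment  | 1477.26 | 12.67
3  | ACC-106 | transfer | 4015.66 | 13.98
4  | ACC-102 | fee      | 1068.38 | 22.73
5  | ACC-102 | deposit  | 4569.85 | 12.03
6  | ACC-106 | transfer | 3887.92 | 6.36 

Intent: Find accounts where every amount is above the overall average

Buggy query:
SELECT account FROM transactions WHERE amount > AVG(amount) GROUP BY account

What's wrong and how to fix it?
Bug: AVG() is an aggregate; it can't sit directly in WHERE

Fix: Use a subquery for AVG and a HAVING MIN(...) filter so the condition holds for every row in the group

Corrected query:
SELECT account FROM transactions GROUP BY account HAVING MIN(amount) > (SELECT AVG(amount) FROM transactions)

Result:
account
-------
ACC-106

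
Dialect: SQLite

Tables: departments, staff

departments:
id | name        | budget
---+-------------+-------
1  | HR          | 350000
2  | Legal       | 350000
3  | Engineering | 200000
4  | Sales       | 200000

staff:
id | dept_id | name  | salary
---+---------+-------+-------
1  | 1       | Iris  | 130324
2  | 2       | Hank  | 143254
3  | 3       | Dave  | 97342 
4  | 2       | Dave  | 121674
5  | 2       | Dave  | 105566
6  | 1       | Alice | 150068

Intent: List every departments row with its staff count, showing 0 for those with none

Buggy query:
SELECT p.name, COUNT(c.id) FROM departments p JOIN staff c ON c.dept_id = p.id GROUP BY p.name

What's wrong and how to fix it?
Bug: INNER JOIN drops departments rows that have no matching staff rows

Fix: Switch to LEFT JOIN to retain unmatched parent rows

Corrected query:
SELECT p.name, COUNT(c.id) FROM departments p LEFT JOIN staff c ON c.dept_id = p.id GROUP BY p.name

Result:
name        | COUNT(c.id)
------------+------------
Engineering | 1          
HR          | 2          
Legal       | 3          
Sales       | 0          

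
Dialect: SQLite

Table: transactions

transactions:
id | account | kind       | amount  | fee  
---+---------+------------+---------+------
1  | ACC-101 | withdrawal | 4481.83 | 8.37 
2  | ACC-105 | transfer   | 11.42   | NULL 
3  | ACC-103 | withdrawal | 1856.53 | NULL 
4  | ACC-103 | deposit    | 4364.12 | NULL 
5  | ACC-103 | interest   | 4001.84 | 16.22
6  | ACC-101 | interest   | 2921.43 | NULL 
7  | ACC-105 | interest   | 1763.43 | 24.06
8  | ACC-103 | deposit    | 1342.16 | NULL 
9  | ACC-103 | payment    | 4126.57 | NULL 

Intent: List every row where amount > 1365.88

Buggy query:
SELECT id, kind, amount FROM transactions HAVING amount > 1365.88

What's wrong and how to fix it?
Bug: This is a non-aggregate query (no GROUP BY, no aggregates), so in SQLite the HAVING clause is invalid here; a row-level condition belongs in WHERE

Fix: Replace HAVING with WHERE since the condition applies to individual rows

Corrected query:
SELECT id, kind, amount FROM transactions WHERE amount > 1365.88

Result:
id | kind       | amount 
---+------------+--------
1  | withdrawal | 4481.83
3  | withdrawal | 1856.53
4  | deposit    | 4364.12
5  | interest   | 4001.84
6  | interest   | 2921.43
7  | interest   | 1763.43
9  | payment    | 4126.57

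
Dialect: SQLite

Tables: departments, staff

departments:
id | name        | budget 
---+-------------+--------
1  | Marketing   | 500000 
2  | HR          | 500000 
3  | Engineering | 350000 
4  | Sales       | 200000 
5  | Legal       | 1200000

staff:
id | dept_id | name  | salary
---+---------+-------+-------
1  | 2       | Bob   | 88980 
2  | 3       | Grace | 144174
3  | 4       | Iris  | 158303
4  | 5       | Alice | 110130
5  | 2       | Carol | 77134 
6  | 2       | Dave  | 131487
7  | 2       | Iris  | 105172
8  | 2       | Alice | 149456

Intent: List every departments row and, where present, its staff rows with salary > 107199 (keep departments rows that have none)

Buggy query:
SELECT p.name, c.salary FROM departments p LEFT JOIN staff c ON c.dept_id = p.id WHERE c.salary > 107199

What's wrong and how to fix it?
Bug: Filtering c.salary in WHERE discards the NULL rows produced by LEFT JOIN, turning it into an inner join

Fix: Move the right-table condition into the ON clause so unmatched parents are kept

Corrected query:
SELECT p.name, c.salary FROM departments p LEFT JOIN staff c ON c.dept_id = p.id AND c.salary > 107199

Result:
name        | salary
------------+-------
Marketing   | NULL  
HR          | 131487
HR          | 149456
Engineering | 144174
Sales       | 158303
Legal       | 110130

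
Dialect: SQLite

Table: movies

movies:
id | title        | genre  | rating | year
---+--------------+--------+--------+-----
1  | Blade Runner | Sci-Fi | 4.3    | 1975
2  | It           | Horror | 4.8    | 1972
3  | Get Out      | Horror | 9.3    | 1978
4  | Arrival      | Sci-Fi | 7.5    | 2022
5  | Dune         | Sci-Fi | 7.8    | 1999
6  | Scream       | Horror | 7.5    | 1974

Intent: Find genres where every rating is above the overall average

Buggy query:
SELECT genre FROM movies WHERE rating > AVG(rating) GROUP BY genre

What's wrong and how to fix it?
Bug: WHERE evaluates per row before aggregation, so AVG() is unavailable

Fix: Compute the overall average in a scalar subquery and compare each group's MIN against it in HAVING

Corrected query:
SELECT genre FROM movies GROUP BY genre HAVING MIN(rating) > (SELECT AVG(rating) FROM movies)

Result:
(no rows)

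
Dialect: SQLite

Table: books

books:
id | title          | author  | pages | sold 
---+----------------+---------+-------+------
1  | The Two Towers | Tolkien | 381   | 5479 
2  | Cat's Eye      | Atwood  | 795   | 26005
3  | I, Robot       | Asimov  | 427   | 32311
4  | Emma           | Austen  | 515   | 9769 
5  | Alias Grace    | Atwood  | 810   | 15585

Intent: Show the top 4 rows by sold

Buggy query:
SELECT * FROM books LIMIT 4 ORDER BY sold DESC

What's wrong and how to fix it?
Bug: LIMIT must come after ORDER BY

Fix: Sort with ORDER BY, then apply LIMIT

Corrected query:
SELECT * FROM books ORDER BY sold DESC LIMIT 4

Result:
id | title       | author | pages | sold 
---+-------------+--------+-------+------
3  | I, Robot    | Asimov | 427   | 32311
2  | Cat's Eye   | Atwood | 795   | 26005
5  | Alias Grace | Atwood | 810   | 15585
4  | Emma        | Austen | 515   | 9769 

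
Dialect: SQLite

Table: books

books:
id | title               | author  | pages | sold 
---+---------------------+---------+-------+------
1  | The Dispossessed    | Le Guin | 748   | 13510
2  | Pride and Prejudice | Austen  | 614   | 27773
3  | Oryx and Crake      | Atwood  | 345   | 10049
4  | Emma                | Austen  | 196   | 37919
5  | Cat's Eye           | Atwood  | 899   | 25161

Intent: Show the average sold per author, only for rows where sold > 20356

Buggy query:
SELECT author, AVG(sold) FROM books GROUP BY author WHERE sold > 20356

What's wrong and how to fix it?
Bug: Row-level WHERE must come before GROUP BY in the clause order

Fix: Place WHERE between FROM and GROUP BY

Corrected query:
SELECT author, AVG(sold) FROM books WHERE sold > 20356 GROUP BY author

Result:
author | AVG(sold)
-------+----------
Atwood | 25161    
Austen | 32846    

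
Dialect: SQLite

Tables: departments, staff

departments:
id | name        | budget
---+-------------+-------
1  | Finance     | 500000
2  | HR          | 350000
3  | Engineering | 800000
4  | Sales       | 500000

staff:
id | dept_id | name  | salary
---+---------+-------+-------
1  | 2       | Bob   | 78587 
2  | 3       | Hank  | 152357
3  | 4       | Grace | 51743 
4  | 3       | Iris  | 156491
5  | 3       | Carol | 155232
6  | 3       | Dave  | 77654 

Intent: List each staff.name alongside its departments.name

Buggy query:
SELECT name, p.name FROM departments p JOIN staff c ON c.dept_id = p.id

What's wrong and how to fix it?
Bug: 'name' exists in both joined tables, so the database can't tell which one is meant

Fix: Qualify the column with its table alias (c.name)

Corrected query:
SELECT c.name, p.name FROM departments p JOIN staff c ON c.dept_id = p.id

Result:
name  | name       
------+------------
Bob   | HR         
Hank  | Engineering
Grace | Sales      
Iris  | Engineering
Carol | Engineering
Dave  | Engineering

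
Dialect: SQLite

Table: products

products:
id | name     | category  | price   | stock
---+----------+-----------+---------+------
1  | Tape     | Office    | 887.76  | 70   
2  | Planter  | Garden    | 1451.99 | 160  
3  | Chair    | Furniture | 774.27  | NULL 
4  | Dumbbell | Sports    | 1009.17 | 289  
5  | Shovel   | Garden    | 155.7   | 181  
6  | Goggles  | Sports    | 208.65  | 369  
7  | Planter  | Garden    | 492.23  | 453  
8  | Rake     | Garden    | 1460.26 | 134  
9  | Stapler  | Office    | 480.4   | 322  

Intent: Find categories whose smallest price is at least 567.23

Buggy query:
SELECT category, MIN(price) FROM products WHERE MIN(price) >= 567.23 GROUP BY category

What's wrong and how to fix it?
Bug: Aggregates like MIN are computed per group after WHERE runs

Fix: Replace WHERE with HAVING after the GROUP BY

Corrected query:
SELECT category, MIN(price) FROM products GROUP BY category HAVING MIN(price) >= 567.23

Result:
category  | MIN(price)
----------+-----------
Furniture | 774.27    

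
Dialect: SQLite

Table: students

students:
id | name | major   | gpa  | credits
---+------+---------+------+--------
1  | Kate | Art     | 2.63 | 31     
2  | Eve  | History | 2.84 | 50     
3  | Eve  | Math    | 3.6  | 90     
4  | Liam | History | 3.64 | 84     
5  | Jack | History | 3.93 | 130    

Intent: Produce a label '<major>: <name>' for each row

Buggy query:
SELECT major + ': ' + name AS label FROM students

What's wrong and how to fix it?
Bug: '+' is numeric addition; on text columns SQLite converts them to 0 instead of concatenating

Fix: Replace + with || to concatenate text

Corrected query:
SELECT major || ': ' || name AS label FROM students

Result:
label        
-------------
Art: Kate    
History: Eve 
Math: Eve    
History: Liam
History: Jack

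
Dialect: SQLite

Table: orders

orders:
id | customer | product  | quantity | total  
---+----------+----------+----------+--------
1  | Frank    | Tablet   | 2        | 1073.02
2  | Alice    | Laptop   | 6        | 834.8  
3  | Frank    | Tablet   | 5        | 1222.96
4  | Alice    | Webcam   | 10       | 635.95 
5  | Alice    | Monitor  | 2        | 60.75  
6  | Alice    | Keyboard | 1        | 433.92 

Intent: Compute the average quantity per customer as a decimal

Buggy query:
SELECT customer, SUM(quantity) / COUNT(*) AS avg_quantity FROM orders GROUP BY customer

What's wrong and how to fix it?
Bug: SUM(quantity) and COUNT(*) are both integers; the division truncates the fractional part

Fix: Multiply by 1.0 (or CAST to REAL) to force floating-point division

Corrected query:
SELECT customer, SUM(quantity) * 1.0 / COUNT(*) AS avg_quantity FROM orders GROUP BY customer

Result:
customer | avg_quantity
---------+-------------
Alice    | 4.75        
Frank    | 3.5         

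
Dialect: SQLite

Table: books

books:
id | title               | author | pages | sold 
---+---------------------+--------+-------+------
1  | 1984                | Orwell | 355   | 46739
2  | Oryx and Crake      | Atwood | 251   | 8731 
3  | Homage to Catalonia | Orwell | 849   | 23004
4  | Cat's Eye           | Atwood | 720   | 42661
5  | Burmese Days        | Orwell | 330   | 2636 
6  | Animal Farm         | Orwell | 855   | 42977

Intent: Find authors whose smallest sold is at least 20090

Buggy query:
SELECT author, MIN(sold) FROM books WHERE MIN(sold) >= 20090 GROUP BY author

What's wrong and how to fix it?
Bug: Aggregates like MIN are computed per group after WHERE runs

Fix: Use HAVING for the per-group MIN condition

Corrected query:
SELECT author, MIN(sold) FROM books GROUP BY author HAVING MIN(sold) >= 20090

Result:
(no rows)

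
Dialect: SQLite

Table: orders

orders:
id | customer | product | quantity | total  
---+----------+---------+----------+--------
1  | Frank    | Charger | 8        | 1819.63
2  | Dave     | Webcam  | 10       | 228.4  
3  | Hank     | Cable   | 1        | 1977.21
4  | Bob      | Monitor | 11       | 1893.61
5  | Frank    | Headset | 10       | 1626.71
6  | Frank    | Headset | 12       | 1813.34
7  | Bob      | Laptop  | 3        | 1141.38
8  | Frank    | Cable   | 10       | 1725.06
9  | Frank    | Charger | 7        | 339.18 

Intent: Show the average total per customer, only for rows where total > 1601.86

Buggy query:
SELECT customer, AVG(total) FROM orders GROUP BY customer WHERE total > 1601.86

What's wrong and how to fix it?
Bug: Row-level WHERE must come before GROUP BY in the clause order

Fix: Move the WHERE clause before GROUP BY

Corrected query:
SELECT customer, AVG(total) FROM orders WHERE total > 1601.86 GROUP BY customer

Result:
customer | AVG(total)
---------+-----------
Bob      | 1893.61   
Frank    | 1746.185  
Hank     | 1977.21   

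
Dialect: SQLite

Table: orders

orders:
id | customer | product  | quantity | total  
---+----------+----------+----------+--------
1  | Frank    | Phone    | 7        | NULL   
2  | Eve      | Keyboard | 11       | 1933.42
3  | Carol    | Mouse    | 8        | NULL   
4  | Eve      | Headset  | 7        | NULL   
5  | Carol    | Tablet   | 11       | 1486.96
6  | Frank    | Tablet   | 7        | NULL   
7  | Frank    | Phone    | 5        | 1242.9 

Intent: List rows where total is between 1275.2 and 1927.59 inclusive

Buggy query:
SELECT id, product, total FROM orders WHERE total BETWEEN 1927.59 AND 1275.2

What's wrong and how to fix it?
Bug: The bounds are reversed; BETWEEN a AND b requires a <= b to match anything

Fix: Swap the bounds so the smaller value comes first

Corrected query:
SELECT id, product, total FROM orders WHERE total BETWEEN 1275.2 AND 1927.59

Result:
id | product | total  
---+---------+--------
5  | Tablet  | 1486.96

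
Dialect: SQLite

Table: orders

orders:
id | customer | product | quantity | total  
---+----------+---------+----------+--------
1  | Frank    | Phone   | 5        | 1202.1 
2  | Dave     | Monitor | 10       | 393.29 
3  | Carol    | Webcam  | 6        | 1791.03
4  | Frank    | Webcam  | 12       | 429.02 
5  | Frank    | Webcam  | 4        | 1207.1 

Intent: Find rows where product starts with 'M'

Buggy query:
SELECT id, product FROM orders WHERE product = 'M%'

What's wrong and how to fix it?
Bug: Wildcards only work with LIKE; '=' treats '%' as a literal character

Fix: Replace '=' with LIKE so 'M%' is treated as a pattern

Corrected query:
SELECT id, product FROM orders WHERE product LIKE 'M%'

Result:
id | product
---+--------
2  | Monitor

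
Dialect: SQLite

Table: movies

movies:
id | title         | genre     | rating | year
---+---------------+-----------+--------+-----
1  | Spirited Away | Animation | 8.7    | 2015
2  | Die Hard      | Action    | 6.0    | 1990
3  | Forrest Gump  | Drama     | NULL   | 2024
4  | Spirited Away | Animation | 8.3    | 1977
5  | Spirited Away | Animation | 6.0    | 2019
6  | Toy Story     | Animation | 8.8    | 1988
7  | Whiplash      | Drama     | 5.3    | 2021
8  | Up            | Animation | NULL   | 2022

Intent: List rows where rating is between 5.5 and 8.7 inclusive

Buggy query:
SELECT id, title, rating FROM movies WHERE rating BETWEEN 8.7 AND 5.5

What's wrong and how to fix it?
Bug: The bounds are reversed; BETWEEN a AND b requires a <= b to match anything

Fix: Swap the bounds so the smaller value comes first

Corrected query:
SELECT id, title, rating FROM movies WHERE rating BETWEEN 5.5 AND 8.7

Result:
id | title         | rating
---+---------------+-------
1  | Spirited Away | 8.7   
2  | Die Hard      | 6     
4  | Spirited Away | 8.3   
5  | Spirited Away | 6     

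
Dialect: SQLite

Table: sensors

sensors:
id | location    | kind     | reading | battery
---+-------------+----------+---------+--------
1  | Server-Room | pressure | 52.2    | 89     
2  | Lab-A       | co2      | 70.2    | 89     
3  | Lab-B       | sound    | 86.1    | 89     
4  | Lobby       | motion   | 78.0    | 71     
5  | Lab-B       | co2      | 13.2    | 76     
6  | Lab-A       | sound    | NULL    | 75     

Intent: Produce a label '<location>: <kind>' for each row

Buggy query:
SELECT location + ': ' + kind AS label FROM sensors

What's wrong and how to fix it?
Bug: SQLite uses || for string concatenation; + coerces text to numbers (yielding 0)

Fix: Use the || operator for string concatenation

Corrected query:
SELECT location || ': ' || kind AS label FROM sensors

Result:
label                
---------------------
Server-Room: pressure
Lab-A: co2           
Lab-B: sound         
Lobby: motion        
Lab-B: co2           
Lab-A: sound         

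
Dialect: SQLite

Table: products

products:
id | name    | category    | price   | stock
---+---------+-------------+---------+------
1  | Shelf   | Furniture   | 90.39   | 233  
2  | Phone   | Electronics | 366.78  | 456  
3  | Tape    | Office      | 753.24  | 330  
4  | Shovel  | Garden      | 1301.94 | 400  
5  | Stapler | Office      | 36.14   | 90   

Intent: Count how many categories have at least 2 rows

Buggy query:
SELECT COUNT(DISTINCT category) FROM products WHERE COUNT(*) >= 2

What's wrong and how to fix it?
Bug: COUNT(*) cannot appear in WHERE; the per-group count doesn't exist yet

Fix: Use a subquery that GROUPs and filters with HAVING, then count its rows

Corrected query:
SELECT COUNT(*) FROM (SELECT category FROM products GROUP BY category HAVING COUNT(*) >= 2)

Result:
COUNT(*)
--------
1       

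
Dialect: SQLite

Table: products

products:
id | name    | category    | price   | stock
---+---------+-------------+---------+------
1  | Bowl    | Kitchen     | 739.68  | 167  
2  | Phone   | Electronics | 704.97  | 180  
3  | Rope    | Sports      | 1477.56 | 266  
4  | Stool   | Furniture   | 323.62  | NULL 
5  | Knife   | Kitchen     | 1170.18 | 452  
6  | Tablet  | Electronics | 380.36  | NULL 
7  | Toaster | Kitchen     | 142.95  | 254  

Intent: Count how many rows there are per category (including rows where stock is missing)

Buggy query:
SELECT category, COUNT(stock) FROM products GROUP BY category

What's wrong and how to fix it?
Bug: COUNT(stock) skips NULLs, so groups with missing stock are undercounted

Fix: Use COUNT(*) to count all rows regardless of NULL

Corrected query:
SELECT category, COUNT(*) FROM products GROUP BY category

Result:
category    | COUNT(*)
------------+---------
Electronics | 2       
Furniture   | 1       
Kitchen     | 3       
Sports      | 1       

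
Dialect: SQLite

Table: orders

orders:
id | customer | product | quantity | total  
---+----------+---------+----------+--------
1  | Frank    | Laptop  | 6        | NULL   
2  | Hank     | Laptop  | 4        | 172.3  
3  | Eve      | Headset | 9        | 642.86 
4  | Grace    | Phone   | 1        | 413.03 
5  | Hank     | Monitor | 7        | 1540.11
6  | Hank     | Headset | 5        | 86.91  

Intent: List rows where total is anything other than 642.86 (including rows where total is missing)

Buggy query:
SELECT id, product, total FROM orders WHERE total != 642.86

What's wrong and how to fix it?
Bug: Inequality against NULL is unknown, not true; rows with NULL are dropped

Fix: Add an explicit OR total IS NULL to include the missing-value rows

Corrected query:
SELECT id, product, total FROM orders WHERE total != 642.86 OR total IS NULL

Result:
id | product | total  
---+---------+--------
1  | Laptop  | NULL   
2  | Laptop  | 172.3  
4  | Phone   | 413.03 
5  | Monitor | 1540.11
6  | Headset | 86.91  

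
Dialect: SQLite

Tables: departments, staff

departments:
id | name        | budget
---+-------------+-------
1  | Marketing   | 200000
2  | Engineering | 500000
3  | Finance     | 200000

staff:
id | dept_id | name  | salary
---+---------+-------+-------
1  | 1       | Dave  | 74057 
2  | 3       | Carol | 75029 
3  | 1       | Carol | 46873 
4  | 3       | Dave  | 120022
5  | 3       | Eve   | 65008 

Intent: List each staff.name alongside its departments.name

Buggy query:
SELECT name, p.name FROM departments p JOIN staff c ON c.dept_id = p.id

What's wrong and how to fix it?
Bug: 'name' exists in both joined tables, so the database can't tell which one is meant

Fix: Prefix ambiguous columns with the table alias

Corrected query:
SELECT c.name, p.name FROM departments p JOIN staff c ON c.dept_id = p.id

Result:
name  | name     
------+----------
Dave  | Marketing
Carol | Finance  
Carol | Marketing
Dave  | Finance  
Eve   | Finance  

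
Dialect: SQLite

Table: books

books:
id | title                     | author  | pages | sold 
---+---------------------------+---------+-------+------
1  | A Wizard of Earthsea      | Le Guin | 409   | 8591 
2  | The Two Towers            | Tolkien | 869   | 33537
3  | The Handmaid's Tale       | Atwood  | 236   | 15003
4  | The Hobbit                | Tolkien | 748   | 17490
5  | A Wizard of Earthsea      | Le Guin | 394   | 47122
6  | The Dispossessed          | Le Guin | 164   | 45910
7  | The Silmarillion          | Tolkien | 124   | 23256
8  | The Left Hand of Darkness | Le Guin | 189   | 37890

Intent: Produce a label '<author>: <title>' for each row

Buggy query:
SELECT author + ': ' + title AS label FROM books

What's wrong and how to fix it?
Bug: '+' is numeric addition; on text columns SQLite converts them to 0 instead of concatenating

Fix: Replace + with || to concatenate text

Corrected query:
SELECT author || ': ' || title AS label FROM books

Result:
label                             
----------------------------------
Le Guin: A Wizard of Earthsea     
Tolkien: The Two Towers           
Atwood: The Handmaid's Tale       
Tolkien: The Hobbit               
Le Guin: A Wizard of Earthsea     
Le Guin: The Dispossessed         
Tolkien: The Silmarillion         
Le Guin: The Left Hand of Darkness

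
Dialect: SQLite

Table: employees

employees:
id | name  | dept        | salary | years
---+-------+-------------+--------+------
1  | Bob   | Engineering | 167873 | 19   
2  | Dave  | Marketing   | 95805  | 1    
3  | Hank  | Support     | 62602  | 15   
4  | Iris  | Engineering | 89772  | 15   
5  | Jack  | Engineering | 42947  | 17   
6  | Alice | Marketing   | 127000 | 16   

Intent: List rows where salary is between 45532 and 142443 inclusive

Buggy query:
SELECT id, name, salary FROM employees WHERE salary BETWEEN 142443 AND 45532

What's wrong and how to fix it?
Bug: The bounds are reversed; BETWEEN a AND b requires a <= b to match anything

Fix: Swap the bounds so the smaller value comes first

Corrected query:
SELECT id, name, salary FROM employees WHERE salary BETWEEN 45532 AND 142443

Result:
id | name  | salary
---+-------+-------
2  | Dave  | 95805 
3  | Hank  | 62602 
4  | Iris  | 89772 
6  | Alice | 127000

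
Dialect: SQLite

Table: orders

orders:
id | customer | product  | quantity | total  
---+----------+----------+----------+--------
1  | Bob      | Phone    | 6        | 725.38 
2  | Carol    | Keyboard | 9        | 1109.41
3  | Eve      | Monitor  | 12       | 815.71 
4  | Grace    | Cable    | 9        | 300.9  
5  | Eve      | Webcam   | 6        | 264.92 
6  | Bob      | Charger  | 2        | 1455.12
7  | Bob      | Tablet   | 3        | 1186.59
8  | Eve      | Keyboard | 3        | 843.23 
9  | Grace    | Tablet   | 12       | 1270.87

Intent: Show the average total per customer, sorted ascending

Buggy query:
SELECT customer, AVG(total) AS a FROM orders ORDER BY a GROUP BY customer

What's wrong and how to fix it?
Bug: ORDER BY appears before GROUP BY; SQL clause order requires GROUP BY first

Fix: Move ORDER BY to the end, after GROUP BY

Corrected query:
SELECT customer, AVG(total) AS a FROM orders GROUP BY customer ORDER BY a

Result:
customer | a          
---------+------------
Eve      | 641.286667 
Grace    | 785.885    
Carol    | 1109.41    
Bob      | 1122.363333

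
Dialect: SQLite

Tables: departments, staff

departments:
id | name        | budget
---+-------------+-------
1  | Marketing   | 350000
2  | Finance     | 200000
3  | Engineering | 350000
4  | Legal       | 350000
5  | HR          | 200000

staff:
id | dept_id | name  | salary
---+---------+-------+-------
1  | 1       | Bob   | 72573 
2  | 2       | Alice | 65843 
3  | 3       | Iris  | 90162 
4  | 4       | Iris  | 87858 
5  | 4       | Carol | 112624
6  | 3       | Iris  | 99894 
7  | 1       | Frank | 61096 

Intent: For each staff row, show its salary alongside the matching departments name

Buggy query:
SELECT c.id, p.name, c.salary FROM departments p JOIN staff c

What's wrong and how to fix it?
Bug: JOIN with no ON clause produces a cartesian product; every staff row pairs with every departments row

Fix: Add ON c.dept_id = p.id to the JOIN

Corrected query:
SELECT c.id, p.name, c.salary FROM departments p JOIN staff c ON c.dept_id = p.id

Result:
id | name        | salary
---+-------------+-------
1  | Marketing   | 72573 
2  | Finance     | 65843 
3  | Engineering | 90162 
4  | Legal       | 87858 
5  | Legal       | 112624
6  | Engineering | 99894 
7  | Marketing   | 61096 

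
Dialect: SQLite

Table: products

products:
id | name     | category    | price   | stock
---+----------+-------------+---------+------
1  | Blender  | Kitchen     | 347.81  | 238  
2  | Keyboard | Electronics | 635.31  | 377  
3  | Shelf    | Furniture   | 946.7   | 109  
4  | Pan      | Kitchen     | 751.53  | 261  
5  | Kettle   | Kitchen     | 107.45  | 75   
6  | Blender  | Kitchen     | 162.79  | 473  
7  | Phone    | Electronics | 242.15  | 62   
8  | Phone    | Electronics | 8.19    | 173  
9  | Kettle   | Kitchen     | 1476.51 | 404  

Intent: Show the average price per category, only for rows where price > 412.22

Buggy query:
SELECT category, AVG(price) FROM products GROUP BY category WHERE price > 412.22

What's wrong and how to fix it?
Bug: Row-level WHERE must come before GROUP BY in the clause order

Fix: Move the WHERE clause before GROUP BY

Corrected query:
SELECT category, AVG(price) FROM products WHERE price > 412.22 GROUP BY category

Result:
category    | AVG(price)
------------+-----------
Electronics | 635.31    
Furniture   | 946.7     
Kitchen     | 1114.02   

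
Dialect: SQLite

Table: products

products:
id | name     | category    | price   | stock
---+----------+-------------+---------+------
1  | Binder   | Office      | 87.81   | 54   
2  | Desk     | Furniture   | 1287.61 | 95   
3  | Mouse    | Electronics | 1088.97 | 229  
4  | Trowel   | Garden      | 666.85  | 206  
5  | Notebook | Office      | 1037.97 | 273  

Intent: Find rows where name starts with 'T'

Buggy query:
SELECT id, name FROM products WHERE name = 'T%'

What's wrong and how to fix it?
Bug: Wildcards only work with LIKE; '=' treats '%' as a literal character

Fix: Replace '=' with LIKE so 'T%' is treated as a pattern

Corrected query:
SELECT id, name FROM products WHERE name LIKE 'T%'

Result:
id | name  
---+-------
4  | Trowel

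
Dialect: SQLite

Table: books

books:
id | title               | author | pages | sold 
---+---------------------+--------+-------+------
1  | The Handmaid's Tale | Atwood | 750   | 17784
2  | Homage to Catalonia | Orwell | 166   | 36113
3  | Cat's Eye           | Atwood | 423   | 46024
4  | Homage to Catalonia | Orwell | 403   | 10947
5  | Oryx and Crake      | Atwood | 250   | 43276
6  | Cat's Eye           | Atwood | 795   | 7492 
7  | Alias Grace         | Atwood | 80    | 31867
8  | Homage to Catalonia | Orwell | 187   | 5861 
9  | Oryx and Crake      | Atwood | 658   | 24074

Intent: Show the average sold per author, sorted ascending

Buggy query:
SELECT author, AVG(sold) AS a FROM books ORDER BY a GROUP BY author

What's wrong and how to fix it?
Bug: ORDER BY appears before GROUP BY; SQL clause order requires GROUP BY first

Fix: Reorder: SELECT … FROM … GROUP BY … ORDER BY …

Corrected query:
SELECT author, AVG(sold) AS a FROM books GROUP BY author ORDER BY a

Result:
author | a           
-------+-------------
Orwell | 17640.333333
Atwood | 28419.5     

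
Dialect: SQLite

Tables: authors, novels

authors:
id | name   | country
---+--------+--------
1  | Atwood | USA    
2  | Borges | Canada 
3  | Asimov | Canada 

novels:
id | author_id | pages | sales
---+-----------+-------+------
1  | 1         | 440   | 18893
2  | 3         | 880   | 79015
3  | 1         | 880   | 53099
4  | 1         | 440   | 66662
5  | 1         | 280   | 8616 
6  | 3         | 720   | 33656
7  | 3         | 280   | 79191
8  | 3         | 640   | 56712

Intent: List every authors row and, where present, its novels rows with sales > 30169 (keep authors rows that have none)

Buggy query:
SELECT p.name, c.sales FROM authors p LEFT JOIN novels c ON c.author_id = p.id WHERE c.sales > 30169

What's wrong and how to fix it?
Bug: A WHERE condition on the right-hand table after LEFT JOIN drops unmatched parents

Fix: Move the right-table condition into the ON clause so unmatched parents are kept

Corrected query:
SELECT p.name, c.sales FROM authors p LEFT JOIN novels c ON c.author_id = p.id AND c.sales > 30169

Result:
name   | sales
-------+------
Atwood | 53099
Atwood | 66662
Borges | NULL 
Asimov | 33656
Asimov | 56712
Asimov | 79015
Asimov | 79191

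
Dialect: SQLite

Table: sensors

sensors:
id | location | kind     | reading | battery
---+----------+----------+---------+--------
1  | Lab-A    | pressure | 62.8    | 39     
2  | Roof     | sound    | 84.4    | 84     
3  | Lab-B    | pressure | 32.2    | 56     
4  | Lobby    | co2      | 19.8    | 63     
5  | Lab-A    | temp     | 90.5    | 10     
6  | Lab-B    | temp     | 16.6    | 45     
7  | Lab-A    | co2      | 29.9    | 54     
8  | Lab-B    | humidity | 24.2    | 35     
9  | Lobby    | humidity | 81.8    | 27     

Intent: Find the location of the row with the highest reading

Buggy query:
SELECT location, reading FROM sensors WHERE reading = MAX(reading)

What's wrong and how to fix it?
Bug: WHERE is evaluated per row; an aggregate over the whole table isn't defined there

Fix: Wrap MAX in a scalar subquery so WHERE compares against a single value

Corrected query:
SELECT location, reading FROM sensors WHERE reading = (SELECT MAX(reading) FROM sensors)

Result:
location | reading
---------+--------
Lab-A    | 90.5   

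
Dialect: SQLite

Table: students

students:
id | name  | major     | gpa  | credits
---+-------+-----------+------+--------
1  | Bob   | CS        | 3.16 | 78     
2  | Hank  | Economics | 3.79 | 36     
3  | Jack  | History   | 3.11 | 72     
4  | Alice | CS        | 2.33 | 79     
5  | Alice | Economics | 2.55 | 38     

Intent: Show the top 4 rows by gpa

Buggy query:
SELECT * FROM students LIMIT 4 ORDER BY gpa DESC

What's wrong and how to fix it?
Bug: ORDER BY cannot follow LIMIT; LIMIT is the final clause

Fix: Swap the clauses: ORDER BY first, then LIMIT

Corrected query:
SELECT * FROM students ORDER BY gpa DESC LIMIT 4

Result:
id | name  | major     | gpa  | credits
---+-------+-----------+------+--------
2  | Hank  | Economics | 3.79 | 36     
1  | Bob   | CS        | 3.16 | 78     
3  | Jack  | History   | 3.11 | 72     
5  | Alice | Economics | 2.55 | 38     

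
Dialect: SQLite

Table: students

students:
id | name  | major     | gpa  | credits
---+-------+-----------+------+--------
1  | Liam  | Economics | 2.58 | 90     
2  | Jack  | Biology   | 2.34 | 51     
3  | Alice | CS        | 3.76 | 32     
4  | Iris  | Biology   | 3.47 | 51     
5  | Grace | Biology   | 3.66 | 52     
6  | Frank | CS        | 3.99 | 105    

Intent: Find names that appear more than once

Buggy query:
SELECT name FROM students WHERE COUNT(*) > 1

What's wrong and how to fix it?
Bug: COUNT(*) is an aggregate and cannot be used in WHERE

Fix: Group first, then use HAVING for the count condition

Corrected query:
SELECT name FROM students GROUP BY name HAVING COUNT(*) > 1

Result:
(no rows)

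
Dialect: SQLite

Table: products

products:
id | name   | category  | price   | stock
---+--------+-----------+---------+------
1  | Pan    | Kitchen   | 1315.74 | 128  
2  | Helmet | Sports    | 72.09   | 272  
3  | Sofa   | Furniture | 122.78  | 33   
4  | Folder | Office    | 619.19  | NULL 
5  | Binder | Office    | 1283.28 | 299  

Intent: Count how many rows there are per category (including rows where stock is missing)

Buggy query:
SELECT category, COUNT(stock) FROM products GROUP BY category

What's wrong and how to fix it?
Bug: COUNT(stock) skips NULLs, so groups with missing stock are undercounted

Fix: Replace COUNT(stock) with COUNT(*)

Corrected query:
SELECT category, COUNT(*) FROM products GROUP BY category

Result:
category  | COUNT(*)
----------+---------
Furniture | 1       
Kitchen   | 1       
Office    | 2       
Sports    | 1       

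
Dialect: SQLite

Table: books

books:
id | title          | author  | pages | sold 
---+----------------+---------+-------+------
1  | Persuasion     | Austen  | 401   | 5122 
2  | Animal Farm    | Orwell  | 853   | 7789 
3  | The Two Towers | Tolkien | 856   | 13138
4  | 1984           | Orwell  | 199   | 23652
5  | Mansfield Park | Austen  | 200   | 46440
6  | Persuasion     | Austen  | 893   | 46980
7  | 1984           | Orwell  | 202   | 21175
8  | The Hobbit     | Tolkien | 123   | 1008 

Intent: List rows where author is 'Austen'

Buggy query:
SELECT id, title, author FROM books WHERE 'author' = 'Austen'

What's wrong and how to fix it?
Bug: Single quotes denote string literals in SQL; the column name is being compared as a constant string

Fix: Reference the column as author without single quotes

Corrected query:
SELECT id, title, author FROM books WHERE author = 'Austen'

Result:
id | title          | author
---+----------------+-------
1  | Persuasion     | Austen
5  | Mansfield Park | Austen
6  | Persuasion     | Austen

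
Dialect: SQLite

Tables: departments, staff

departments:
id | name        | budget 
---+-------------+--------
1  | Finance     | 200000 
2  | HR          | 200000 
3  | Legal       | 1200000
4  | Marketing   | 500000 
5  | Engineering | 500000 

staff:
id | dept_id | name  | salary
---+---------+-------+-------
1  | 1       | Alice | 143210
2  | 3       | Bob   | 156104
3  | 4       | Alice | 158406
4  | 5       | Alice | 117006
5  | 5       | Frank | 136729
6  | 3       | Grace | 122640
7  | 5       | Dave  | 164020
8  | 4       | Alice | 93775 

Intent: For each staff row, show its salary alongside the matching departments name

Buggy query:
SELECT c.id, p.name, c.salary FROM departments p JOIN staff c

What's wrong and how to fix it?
Bug: Missing join condition: each staff row is matched to all departments rows instead of just its own

Fix: Add ON c.dept_id = p.id to the JOIN

Corrected query:
SELECT c.id, p.name, c.salary FROM departments p JOIN staff c ON c.dept_id = p.id

Result:
id | name        | salary
---+-------------+-------
1  | Finance     | 143210
2  | Legal       | 156104
3  | Marketing   | 158406
4  | Engineering | 117006
5  | Engineering | 136729
6  | Legal       | 122640
7  | Engineering | 164020
8  | Marketing   | 93775 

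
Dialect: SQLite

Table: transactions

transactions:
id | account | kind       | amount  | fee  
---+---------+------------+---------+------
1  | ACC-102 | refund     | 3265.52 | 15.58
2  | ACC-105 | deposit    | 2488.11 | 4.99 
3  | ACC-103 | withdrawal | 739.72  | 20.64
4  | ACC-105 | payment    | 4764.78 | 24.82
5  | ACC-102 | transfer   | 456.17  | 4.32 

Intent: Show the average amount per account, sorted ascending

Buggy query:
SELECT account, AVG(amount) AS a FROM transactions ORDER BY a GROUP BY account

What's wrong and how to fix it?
Bug: GROUP BY must precede ORDER BY

Fix: Reorder: SELECT … FROM … GROUP BY … ORDER BY …

Corrected query:
SELECT account, AVG(amount) AS a FROM transactions GROUP BY account ORDER BY a

Result:
account | a       
--------+---------
ACC-103 | 739.72  
ACC-102 | 1860.845
ACC-105 | 3626.445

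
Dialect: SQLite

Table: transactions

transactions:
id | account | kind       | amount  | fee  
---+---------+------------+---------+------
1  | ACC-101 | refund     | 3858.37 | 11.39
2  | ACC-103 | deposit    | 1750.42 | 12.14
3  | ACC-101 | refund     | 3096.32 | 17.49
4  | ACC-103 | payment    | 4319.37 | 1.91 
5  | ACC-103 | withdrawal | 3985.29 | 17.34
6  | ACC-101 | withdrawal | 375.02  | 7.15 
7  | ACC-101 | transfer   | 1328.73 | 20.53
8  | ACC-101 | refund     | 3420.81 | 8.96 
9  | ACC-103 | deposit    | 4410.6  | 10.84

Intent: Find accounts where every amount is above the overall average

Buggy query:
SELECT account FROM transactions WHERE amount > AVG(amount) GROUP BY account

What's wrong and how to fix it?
Bug: WHERE evaluates per row before aggregation, so AVG() is unavailable

Fix: Compute the overall average in a scalar subquery and compare each group's MIN against it in HAVING

Corrected query:
SELECT account FROM transactions GROUP BY account HAVING MIN(amount) > (SELECT AVG(amount) FROM transactions)

Result:
(no rows)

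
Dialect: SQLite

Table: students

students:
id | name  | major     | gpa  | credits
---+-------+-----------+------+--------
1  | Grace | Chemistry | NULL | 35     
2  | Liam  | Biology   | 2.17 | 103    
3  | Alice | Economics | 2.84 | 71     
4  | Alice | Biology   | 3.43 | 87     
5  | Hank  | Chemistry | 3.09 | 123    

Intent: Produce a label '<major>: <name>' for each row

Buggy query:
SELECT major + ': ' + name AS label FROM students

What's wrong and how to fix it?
Bug: '+' is numeric addition; on text columns SQLite converts them to 0 instead of concatenating

Fix: Replace + with || to concatenate text

Corrected query:
SELECT major || ': ' || name AS label FROM students

Result:
label           
----------------
Chemistry: Grace
Biology: Liam   
Economics: Alice
Biology: Alice  
Chemistry: Hank 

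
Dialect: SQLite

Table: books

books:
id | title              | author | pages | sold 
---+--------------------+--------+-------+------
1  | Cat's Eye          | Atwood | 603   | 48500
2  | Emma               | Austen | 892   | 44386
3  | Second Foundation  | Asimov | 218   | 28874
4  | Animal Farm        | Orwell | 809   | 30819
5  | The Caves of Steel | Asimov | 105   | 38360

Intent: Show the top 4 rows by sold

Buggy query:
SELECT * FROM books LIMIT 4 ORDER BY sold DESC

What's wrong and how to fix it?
Bug: ORDER BY cannot follow LIMIT; LIMIT is the final clause

Fix: Swap the clauses: ORDER BY first, then LIMIT

Corrected query:
SELECT * FROM books ORDER BY sold DESC LIMIT 4

Result:
id | title              | author | pages | sold 
---+--------------------+--------+-------+------
1  | Cat's Eye          | Atwood | 603   | 48500
2  | Emma               | Austen | 892   | 44386
5  | The Caves of Steel | Asimov | 105   | 38360
4  | Animal Farm        | Orwell | 809   | 30819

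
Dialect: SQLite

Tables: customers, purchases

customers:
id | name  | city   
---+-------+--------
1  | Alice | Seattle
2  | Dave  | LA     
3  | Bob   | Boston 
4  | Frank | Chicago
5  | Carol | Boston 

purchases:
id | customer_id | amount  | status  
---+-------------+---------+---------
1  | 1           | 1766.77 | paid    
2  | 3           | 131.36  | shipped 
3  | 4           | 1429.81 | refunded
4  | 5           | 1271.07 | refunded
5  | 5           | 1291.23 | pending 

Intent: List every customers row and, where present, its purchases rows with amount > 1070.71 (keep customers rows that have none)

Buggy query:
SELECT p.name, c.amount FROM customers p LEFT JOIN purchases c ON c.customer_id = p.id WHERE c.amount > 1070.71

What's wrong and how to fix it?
Bug: A WHERE condition on the right-hand table after LEFT JOIN drops unmatched parents

Fix: Put 'c.amount > 1070.71' in the JOIN's ON clause instead of WHERE

Corrected query:
SELECT p.name, c.amount FROM customers p LEFT JOIN purchases c ON c.customer_id = p.id AND c.amount > 1070.71

Result:
name  | amount 
------+--------
Alice | 1766.77
Dave  | NULL   
Bob   | NULL   
Frank | 1429.81
Carol | 1271.07
Carol | 1291.23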